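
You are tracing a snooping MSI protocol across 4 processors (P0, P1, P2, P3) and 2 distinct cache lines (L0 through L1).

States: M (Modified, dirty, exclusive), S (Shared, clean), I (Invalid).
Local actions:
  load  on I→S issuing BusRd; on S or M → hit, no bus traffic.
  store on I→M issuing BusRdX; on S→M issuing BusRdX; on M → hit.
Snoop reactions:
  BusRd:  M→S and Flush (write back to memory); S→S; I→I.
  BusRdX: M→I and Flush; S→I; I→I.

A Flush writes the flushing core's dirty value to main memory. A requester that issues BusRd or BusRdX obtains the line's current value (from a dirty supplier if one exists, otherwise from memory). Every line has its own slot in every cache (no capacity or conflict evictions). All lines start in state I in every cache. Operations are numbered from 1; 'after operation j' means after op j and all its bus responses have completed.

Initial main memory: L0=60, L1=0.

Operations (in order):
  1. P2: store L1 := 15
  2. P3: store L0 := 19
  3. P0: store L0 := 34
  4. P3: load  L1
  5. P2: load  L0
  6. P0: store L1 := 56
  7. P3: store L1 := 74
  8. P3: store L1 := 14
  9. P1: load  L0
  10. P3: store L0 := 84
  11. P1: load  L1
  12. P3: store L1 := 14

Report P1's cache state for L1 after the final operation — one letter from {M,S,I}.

state = I

1. P2: store L1 := 15  bus=[BusRdX]  L1: P0=I P1=I P2=M P3=I  mem[L1]=0
2. P3: store L0 := 19  bus=[BusRdX]  L0: P0=I P1=I P2=I P3=M  mem[L0]=60
3. P0: store L0 := 34  bus=[BusRdX,Flush]  L0: P0=M P1=I P2=I P3=I  mem[L0]=19
4. P3: load  L1  bus=[BusRd,Flush]  L1: P0=I P1=I P2=S P3=S  mem[L1]=15
5. P2: load  L0  bus=[BusRd,Flush]  L0: P0=S P1=I P2=S P3=I  mem[L0]=34
6. P0: store L1 := 56  bus=[BusRdX]  L1: P0=M P1=I P2=I P3=I  mem[L1]=15
7. P3: store L1 := 74  bus=[BusRdX,Flush]  L1: P0=I P1=I P2=I P3=M  mem[L1]=56
8. P3: store L1 := 14  bus=[-]  L1: P0=I P1=I P2=I P3=M  mem[L1]=56
9. P1: load  L0  bus=[BusRd]  L0: P0=S P1=S P2=S P3=I  mem[L0]=34
10. P3: store L0 := 84  bus=[BusRdX]  L0: P0=I P1=I P2=I P3=M  mem[L0]=34
11. P1: load  L1  bus=[BusRd,Flush]  L1: P0=I P1=S P2=I P3=S  mem[L1]=14
12. P3: store L1 := 14  bus=[BusRdX]  L1: P0=I P1=I P2=I P3=M  mem[L1]=14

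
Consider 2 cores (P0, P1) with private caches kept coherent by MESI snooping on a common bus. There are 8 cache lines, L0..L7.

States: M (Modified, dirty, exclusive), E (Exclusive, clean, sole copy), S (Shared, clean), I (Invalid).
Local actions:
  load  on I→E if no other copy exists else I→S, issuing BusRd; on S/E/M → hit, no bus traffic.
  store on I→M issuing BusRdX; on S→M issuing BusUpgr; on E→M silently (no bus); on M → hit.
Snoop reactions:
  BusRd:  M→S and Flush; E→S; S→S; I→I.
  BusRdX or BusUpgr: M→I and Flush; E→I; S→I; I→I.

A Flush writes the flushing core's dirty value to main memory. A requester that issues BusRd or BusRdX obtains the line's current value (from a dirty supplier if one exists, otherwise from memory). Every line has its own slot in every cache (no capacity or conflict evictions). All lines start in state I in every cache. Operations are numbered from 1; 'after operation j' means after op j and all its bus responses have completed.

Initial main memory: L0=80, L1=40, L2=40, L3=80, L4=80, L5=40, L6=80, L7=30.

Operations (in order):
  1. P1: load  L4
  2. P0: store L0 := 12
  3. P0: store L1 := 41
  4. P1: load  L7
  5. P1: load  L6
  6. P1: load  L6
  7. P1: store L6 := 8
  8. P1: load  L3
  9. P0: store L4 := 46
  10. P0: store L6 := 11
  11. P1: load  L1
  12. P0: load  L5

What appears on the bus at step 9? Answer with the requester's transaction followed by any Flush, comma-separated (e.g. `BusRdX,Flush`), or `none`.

1. P1: load  L4  bus=[BusRd]  L4: P0=I P1=E  mem[L4]=80
2. P0: store L0 := 12  bus=[BusRdX]  L0: P0=M P1=I  mem[L0]=80
3. P0: store L1 := 41  bus=[BusRdX]  L1: P0=M P1=I  mem[L1]=40
4. P1: load  L7  bus=[BusRd]  L7: P0=I P1=E  mem[L7]=30
5. P1: load  L6  bus=[BusRd]  L6: P0=I P1=E  mem[L6]=80
6. P1: load  L6  bus=[-]  L6: P0=I P1=E  mem[L6]=80
7. P1: store L6 := 8  bus=[-]  L6: P0=I P1=M  mem[L6]=80
8. P1: load  L3  bus=[BusRd]  L3: P0=I P1=E  mem[L3]=80
9. P0: store L4 := 46  bus=[BusRdX]  L4: P0=M P1=I  mem[L4]=80
10. P0: store L6 := 11  bus=[BusRdX,Flush]  L6: P0=M P1=I  mem[L6]=8
11. P1: load  L1  bus=[BusRd,Flush]  L1: P0=S P1=S  mem[L1]=41
12. P0: load  L5  bus=[BusRd]  L5: P0=E P1=I  mem[L5]=40

bus = BusRdX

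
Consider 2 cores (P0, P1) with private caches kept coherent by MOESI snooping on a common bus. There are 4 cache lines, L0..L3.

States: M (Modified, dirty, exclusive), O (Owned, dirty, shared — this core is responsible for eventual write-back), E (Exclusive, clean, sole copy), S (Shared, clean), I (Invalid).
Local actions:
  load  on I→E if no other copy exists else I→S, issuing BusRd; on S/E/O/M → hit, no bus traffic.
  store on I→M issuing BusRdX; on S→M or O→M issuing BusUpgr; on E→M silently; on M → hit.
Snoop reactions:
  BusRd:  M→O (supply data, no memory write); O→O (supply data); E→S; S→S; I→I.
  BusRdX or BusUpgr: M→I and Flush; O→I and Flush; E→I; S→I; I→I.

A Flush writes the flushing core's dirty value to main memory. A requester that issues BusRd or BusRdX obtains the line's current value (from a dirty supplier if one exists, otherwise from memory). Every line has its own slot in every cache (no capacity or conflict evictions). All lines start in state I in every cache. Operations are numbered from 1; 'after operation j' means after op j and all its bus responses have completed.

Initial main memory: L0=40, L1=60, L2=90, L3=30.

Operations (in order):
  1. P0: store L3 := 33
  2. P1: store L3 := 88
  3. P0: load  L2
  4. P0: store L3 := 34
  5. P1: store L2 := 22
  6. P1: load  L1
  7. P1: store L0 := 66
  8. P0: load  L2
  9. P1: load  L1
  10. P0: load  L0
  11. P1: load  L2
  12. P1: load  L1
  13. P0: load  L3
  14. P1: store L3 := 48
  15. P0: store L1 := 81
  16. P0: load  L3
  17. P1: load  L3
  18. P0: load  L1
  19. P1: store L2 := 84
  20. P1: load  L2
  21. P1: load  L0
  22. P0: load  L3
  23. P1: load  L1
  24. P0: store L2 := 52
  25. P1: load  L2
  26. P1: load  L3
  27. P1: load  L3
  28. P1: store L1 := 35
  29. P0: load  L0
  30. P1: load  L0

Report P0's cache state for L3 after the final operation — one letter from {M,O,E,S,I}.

state = S

1. P0: store L3 := 33  bus=[BusRdX]  L3: P0=M P1=I  mem[L3]=30
2. P1: store L3 := 88  bus=[BusRdX,Flush]  L3: P0=I P1=M  mem[L3]=33
3. P0: load  L2  bus=[BusRd]  L2: P0=E P1=I  mem[L2]=90
4. P0: store L3 := 34  bus=[BusRdX,Flush]  L3: P0=M P1=I  mem[L3]=88
5. P1: store L2 := 22  bus=[BusRdX]  L2: P0=I P1=M  mem[L2]=90
6. P1: load  L1  bus=[BusRd]  L1: P0=I P1=E  mem[L1]=60
7. P1: store L0 := 66  bus=[BusRdX]  L0: P0=I P1=M  mem[L0]=40
8. P0: load  L2  bus=[BusRd]  L2: P0=S P1=O  mem[L2]=90
9. P1: load  L1  bus=[-]  L1: P0=I P1=E  mem[L1]=60
10. P0: load  L0  bus=[BusRd]  L0: P0=S P1=O  mem[L0]=40
11. P1: load  L2  bus=[-]  L2: P0=S P1=O  mem[L2]=90
12. P1: load  L1  bus=[-]  L1: P0=I P1=E  mem[L1]=60
13. P0: load  L3  bus=[-]  L3: P0=M P1=I  mem[L3]=88
14. P1: store L3 := 48  bus=[BusRdX,Flush]  L3: P0=I P1=M  mem[L3]=34
15. P0: store L1 := 81  bus=[BusRdX]  L1: P0=M P1=I  mem[L1]=60
16. P0: load  L3  bus=[BusRd]  L3: P0=S P1=O  mem[L3]=34
17. P1: load  L3  bus=[-]  L3: P0=S P1=O  mem[L3]=34
18. P0: load  L1  bus=[-]  L1: P0=M P1=I  mem[L1]=60
19. P1: store L2 := 84  bus=[BusUpgr]  L2: P0=I P1=M  mem[L2]=90
20. P1: load  L2  bus=[-]  L2: P0=I P1=M  mem[L2]=90
21. P1: load  L0  bus=[-]  L0: P0=S P1=O  mem[L0]=40
22. P0: load  L3  bus=[-]  L3: P0=S P1=O  mem[L3]=34
23. P1: load  L1  bus=[BusRd]  L1: P0=O P1=S  mem[L1]=60
24. P0: store L2 := 52  bus=[BusRdX,Flush]  L2: P0=M P1=I  mem[L2]=84
25. P1: load  L2  bus=[BusRd]  L2: P0=O P1=S  mem[L2]=84
26. P1: load  L3  bus=[-]  L3: P0=S P1=O  mem[L3]=34
27. P1: load  L3  bus=[-]  L3: P0=S P1=O  mem[L3]=34
28. P1: store L1 := 35  bus=[BusUpgr,Flush]  L1: P0=I P1=M  mem[L1]=81
29. P0: load  L0  bus=[-]  L0: P0=S P1=O  mem[L0]=40
30. P1: load  L0  bus=[-]  L0: P0=S P1=O  mem[L0]=40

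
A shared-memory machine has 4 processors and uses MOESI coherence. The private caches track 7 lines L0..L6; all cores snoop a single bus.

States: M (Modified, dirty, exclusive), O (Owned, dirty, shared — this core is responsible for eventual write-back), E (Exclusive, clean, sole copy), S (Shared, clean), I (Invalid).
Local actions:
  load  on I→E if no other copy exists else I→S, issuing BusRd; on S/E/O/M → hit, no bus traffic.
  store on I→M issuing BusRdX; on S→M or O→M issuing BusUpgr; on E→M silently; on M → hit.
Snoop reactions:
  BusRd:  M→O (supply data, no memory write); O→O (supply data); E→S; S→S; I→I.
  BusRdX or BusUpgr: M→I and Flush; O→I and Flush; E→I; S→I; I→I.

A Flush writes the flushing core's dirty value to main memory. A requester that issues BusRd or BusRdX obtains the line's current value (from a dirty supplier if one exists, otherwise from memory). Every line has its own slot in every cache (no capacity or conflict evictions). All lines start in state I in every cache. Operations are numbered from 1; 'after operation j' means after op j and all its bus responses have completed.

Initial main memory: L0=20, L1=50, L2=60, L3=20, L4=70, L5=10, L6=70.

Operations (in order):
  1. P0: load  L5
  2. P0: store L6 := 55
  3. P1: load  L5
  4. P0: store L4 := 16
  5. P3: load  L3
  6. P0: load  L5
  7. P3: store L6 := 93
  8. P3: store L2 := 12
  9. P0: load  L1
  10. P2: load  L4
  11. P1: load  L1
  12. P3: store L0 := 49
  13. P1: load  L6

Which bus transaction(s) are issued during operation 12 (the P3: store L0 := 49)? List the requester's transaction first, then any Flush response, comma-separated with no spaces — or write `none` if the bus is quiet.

  op1 P0: load  L5 → E/I/I/I on L5; bus BusRd; mem=10
  op2 P0: store L6 := 55 → M/I/I/I on L6; bus BusRdX; mem=70
  op3 P1: load  L5 → S/S/I/I on L5; bus BusRd; mem=10
  op4 P0: store L4 := 16 → M/I/I/I on L4; bus BusRdX; mem=70
  op5 P3: load  L3 → I/I/I/E on L3; bus BusRd; mem=20
  op6 P0: load  L5 → S/S/I/I on L5; bus (none); mem=10
  op7 P3: store L6 := 93 → I/I/I/M on L6; bus BusRdX Flush; mem=55
  op8 P3: store L2 := 12 → I/I/I/M on L2; bus BusRdX; mem=60
  op9 P0: load  L1 → E/I/I/I on L1; bus BusRd; mem=50
  op10 P2: load  L4 → O/I/S/I on L4; bus BusRd; mem=70
  op11 P1: load  L1 → S/S/I/I on L1; bus BusRd; mem=50
  op12 P3: store L0 := 49 → I/I/I/M on L0; bus BusRdX; mem=20
  op13 P1: load  L6 → I/S/I/O on L6; bus BusRd; mem=55

bus = BusRdX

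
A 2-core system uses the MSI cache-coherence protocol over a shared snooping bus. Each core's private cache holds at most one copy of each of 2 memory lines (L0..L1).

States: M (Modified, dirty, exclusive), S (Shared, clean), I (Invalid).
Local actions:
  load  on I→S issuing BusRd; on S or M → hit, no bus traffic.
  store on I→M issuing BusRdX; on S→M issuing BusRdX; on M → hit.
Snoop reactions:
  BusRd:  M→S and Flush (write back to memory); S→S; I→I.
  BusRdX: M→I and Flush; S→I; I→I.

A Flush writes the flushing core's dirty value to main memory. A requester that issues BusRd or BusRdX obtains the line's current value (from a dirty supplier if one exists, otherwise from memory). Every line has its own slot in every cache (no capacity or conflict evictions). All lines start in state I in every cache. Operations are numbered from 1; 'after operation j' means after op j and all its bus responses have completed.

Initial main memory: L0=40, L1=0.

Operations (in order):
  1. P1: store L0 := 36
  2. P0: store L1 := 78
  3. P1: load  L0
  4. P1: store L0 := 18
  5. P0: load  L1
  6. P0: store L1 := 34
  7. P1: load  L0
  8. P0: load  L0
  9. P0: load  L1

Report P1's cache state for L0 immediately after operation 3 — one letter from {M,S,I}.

state = M

  op1 P1: store L0 := 36 → I/M on L0; bus BusRdX; mem=40
  op2 P0: store L1 := 78 → M/I on L1; bus BusRdX; mem=0
  op3 P1: load  L0 → I/M on L0; bus (none); mem=40
  op4 P1: store L0 := 18 → I/M on L0; bus (none); mem=40
  op5 P0: load  L1 → M/I on L1; bus (none); mem=0
  op6 P0: store L1 := 34 → M/I on L1; bus (none); mem=0
  op7 P1: load  L0 → I/M on L0; bus (none); mem=40
  op8 P0: load  L0 → S/S on L0; bus BusRd Flush; mem=18
  op9 P0: load  L1 → M/I on L1; bus (none); mem=0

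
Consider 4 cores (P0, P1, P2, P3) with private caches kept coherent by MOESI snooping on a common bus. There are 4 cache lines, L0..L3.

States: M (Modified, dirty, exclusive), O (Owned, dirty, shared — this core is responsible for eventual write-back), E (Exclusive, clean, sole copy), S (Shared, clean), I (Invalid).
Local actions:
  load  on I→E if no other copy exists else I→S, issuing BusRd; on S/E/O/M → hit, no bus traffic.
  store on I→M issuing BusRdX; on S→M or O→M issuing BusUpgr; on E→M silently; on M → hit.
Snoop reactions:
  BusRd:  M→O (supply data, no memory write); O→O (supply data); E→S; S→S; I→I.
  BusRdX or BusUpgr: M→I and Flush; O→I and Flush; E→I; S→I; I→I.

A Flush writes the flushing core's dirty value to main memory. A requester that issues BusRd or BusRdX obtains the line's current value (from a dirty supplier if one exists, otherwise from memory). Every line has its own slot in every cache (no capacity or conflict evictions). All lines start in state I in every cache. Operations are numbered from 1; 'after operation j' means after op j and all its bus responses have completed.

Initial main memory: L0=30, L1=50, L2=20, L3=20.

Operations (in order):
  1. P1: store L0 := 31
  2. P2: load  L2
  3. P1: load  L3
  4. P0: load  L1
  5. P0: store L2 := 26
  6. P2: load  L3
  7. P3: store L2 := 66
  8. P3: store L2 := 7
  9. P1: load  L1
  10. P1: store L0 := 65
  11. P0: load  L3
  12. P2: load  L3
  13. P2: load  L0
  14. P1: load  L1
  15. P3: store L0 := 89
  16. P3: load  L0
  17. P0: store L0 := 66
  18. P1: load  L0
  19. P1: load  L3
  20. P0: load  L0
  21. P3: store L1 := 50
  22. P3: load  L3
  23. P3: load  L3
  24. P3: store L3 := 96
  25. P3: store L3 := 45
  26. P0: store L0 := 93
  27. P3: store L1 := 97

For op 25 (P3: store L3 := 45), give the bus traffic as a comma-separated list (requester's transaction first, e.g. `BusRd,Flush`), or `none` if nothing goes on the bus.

bus = none

1. P1: store L0 := 31  bus=[BusRdX]  L0: P0=I P1=M P2=I P3=I  mem[L0]=30
2. P2: load  L2  bus=[BusRd]  L2: P0=I P1=I P2=E P3=I  mem[L2]=20
3. P1: load  L3  bus=[BusRd]  L3: P0=I P1=E P2=I P3=I  mem[L3]=20
4. P0: load  L1  bus=[BusRd]  L1: P0=E P1=I P2=I P3=I  mem[L1]=50
5. P0: store L2 := 26  bus=[BusRdX]  L2: P0=M P1=I P2=I P3=I  mem[L2]=20
6. P2: load  L3  bus=[BusRd]  L3: P0=I P1=S P2=S P3=I  mem[L3]=20
7. P3: store L2 := 66  bus=[BusRdX,Flush]  L2: P0=I P1=I P2=I P3=M  mem[L2]=26
8. P3: store L2 := 7  bus=[-]  L2: P0=I P1=I P2=I P3=M  mem[L2]=26
9. P1: load  L1  bus=[BusRd]  L1: P0=S P1=S P2=I P3=I  mem[L1]=50
10. P1: store L0 := 65  bus=[-]  L0: P0=I P1=M P2=I P3=I  mem[L0]=30
11. P0: load  L3  bus=[BusRd]  L3: P0=S P1=S P2=S P3=I  mem[L3]=20
12. P2: load  L3  bus=[-]  L3: P0=S P1=S P2=S P3=I  mem[L3]=20
13. P2: load  L0  bus=[BusRd]  L0: P0=I P1=O P2=S P3=I  mem[L0]=30
14. P1: load  L1  bus=[-]  L1: P0=S P1=S P2=I P3=I  mem[L1]=50
15. P3: store L0 := 89  bus=[BusRdX,Flush]  L0: P0=I P1=I P2=I P3=M  mem[L0]=65
16. P3: load  L0  bus=[-]  L0: P0=I P1=I P2=I P3=M  mem[L0]=65
17. P0: store L0 := 66  bus=[BusRdX,Flush]  L0: P0=M P1=I P2=I P3=I  mem[L0]=89
18. P1: load  L0  bus=[BusRd]  L0: P0=O P1=S P2=I P3=I  mem[L0]=89
19. P1: load  L3  bus=[-]  L3: P0=S P1=S P2=S P3=I  mem[L3]=20
20. P0: load  L0  bus=[-]  L0: P0=O P1=S P2=I P3=I  mem[L0]=89
21. P3: store L1 := 50  bus=[BusRdX]  L1: P0=I P1=I P2=I P3=M  mem[L1]=50
22. P3: load  L3  bus=[BusRd]  L3: P0=S P1=S P2=S P3=S  mem[L3]=20
23. P3: load  L3  bus=[-]  L3: P0=S P1=S P2=S P3=S  mem[L3]=20
24. P3: store L3 := 96  bus=[BusUpgr]  L3: P0=I P1=I P2=I P3=M  mem[L3]=20
25. P3: store L3 := 45  bus=[-]  L3: P0=I P1=I P2=I P3=M  mem[L3]=20
26. P0: store L0 := 93  bus=[BusUpgr]  L0: P0=M P1=I P2=I P3=I  mem[L0]=89
27. P3: store L1 := 97  bus=[-]  L1: P0=I P1=I P2=I P3=M  mem[L1]=50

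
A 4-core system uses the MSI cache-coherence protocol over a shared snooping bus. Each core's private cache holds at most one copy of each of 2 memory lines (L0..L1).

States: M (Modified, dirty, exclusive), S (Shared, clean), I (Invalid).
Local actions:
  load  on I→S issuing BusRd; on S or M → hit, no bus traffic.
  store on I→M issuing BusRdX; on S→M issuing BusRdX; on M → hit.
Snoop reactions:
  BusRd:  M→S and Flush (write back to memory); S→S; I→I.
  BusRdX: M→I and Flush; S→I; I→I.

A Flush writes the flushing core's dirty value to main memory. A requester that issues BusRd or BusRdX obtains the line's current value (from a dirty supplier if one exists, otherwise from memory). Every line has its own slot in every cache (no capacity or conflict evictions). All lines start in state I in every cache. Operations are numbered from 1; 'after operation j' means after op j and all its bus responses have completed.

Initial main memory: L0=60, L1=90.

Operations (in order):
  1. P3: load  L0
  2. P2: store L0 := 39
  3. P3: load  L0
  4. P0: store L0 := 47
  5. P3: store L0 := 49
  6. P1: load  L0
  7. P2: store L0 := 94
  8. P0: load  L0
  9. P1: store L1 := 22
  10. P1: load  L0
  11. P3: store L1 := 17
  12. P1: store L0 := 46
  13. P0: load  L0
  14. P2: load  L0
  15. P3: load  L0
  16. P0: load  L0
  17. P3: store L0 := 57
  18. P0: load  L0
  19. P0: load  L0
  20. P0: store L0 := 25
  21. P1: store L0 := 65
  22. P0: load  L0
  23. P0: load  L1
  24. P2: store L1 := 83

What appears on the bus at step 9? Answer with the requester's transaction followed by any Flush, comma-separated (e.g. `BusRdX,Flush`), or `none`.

bus = BusRdX

  op1 P3: load  L0 → I/I/I/S on L0; bus BusRd; mem=60
  op2 P2: store L0 := 39 → I/I/M/I on L0; bus BusRdX; mem=60
  op3 P3: load  L0 → I/I/S/S on L0; bus BusRd Flush; mem=39
  op4 P0: store L0 := 47 → M/I/I/I on L0; bus BusRdX; mem=39
  op5 P3: store L0 := 49 → I/I/I/M on L0; bus BusRdX Flush; mem=47
  op6 P1: load  L0 → I/S/I/S on L0; bus BusRd Flush; mem=49
  op7 P2: store L0 := 94 → I/I/M/I on L0; bus BusRdX; mem=49
  op8 P0: load  L0 → S/I/S/I on L0; bus BusRd Flush; mem=94
  op9 P1: store L1 := 22 → I/M/I/I on L1; bus BusRdX; mem=90
  op10 P1: load  L0 → S/S/S/I on L0; bus BusRd; mem=94
  op11 P3: store L1 := 17 → I/I/I/M on L1; bus BusRdX Flush; mem=22
  op12 P1: store L0 := 46 → I/M/I/I on L0; bus BusRdX; mem=94
  op13 P0: load  L0 → S/S/I/I on L0; bus BusRd Flush; mem=46
  op14 P2: load  L0 → S/S/S/I on L0; bus BusRd; mem=46
  op15 P3: load  L0 → S/S/S/S on L0; bus BusRd; mem=46
  op16 P0: load  L0 → S/S/S/S on L0; bus (none); mem=46
  op17 P3: store L0 := 57 → I/I/I/M on L0; bus BusRdX; mem=46
  op18 P0: load  L0 → S/I/I/S on L0; bus BusRd Flush; mem=57
  op19 P0: load  L0 → S/I/I/S on L0; bus (none); mem=57
  op20 P0: store L0 := 25 → M/I/I/I on L0; bus BusRdX; mem=57
  op21 P1: store L0 := 65 → I/M/I/I on L0; bus BusRdX Flush; mem=25
  op22 P0: load  L0 → S/S/I/I on L0; bus BusRd Flush; mem=65
  op23 P0: load  L1 → S/I/I/S on L1; bus BusRd Flush; mem=17
  op24 P2: store L1 := 83 → I/I/M/I on L1; bus BusRdX; mem=17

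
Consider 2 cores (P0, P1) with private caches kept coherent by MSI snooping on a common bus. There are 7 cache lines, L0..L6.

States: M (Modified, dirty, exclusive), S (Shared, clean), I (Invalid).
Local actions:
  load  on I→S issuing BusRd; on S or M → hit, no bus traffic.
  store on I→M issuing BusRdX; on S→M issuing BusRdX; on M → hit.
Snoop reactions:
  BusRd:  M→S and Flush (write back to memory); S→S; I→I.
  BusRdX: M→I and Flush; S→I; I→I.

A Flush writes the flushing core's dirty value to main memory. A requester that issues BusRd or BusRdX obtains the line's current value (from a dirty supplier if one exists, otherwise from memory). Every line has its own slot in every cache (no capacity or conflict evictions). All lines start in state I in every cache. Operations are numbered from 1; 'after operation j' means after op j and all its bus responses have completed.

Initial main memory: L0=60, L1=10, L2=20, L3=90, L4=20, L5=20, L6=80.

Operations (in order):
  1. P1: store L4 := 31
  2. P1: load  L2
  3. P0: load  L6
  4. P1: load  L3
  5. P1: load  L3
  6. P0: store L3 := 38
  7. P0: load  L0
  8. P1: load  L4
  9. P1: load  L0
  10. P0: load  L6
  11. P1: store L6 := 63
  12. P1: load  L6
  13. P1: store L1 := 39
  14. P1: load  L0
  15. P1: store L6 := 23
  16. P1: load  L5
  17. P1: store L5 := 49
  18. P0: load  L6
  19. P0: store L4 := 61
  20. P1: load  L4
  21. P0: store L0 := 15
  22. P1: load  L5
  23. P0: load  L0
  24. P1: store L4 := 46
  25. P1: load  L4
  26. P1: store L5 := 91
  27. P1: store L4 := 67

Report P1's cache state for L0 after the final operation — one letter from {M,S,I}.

state = I

1. P1: store L4 := 31  bus=[BusRdX]  L4: P0=I P1=M  mem[L4]=20
2. P1: load  L2  bus=[BusRd]  L2: P0=I P1=S  mem[L2]=20
3. P0: load  L6  bus=[BusRd]  L6: P0=S P1=I  mem[L6]=80
4. P1: load  L3  bus=[BusRd]  L3: P0=I P1=S  mem[L3]=90
5. P1: load  L3  bus=[-]  L3: P0=I P1=S  mem[L3]=90
6. P0: store L3 := 38  bus=[BusRdX]  L3: P0=M P1=I  mem[L3]=90
7. P0: load  L0  bus=[BusRd]  L0: P0=S P1=I  mem[L0]=60
8. P1: load  L4  bus=[-]  L4: P0=I P1=M  mem[L4]=20
9. P1: load  L0  bus=[BusRd]  L0: P0=S P1=S  mem[L0]=60
10. P0: load  L6  bus=[-]  L6: P0=S P1=I  mem[L6]=80
11. P1: store L6 := 63  bus=[BusRdX]  L6: P0=I P1=M  mem[L6]=80
12. P1: load  L6  bus=[-]  L6: P0=I P1=M  mem[L6]=80
13. P1: store L1 := 39  bus=[BusRdX]  L1: P0=I P1=M  mem[L1]=10
14. P1: load  L0  bus=[-]  L0: P0=S P1=S  mem[L0]=60
15. P1: store L6 := 23  bus=[-]  L6: P0=I P1=M  mem[L6]=80
16. P1: load  L5  bus=[BusRd]  L5: P0=I P1=S  mem[L5]=20
17. P1: store L5 := 49  bus=[BusRdX]  L5: P0=I P1=M  mem[L5]=20
18. P0: load  L6  bus=[BusRd,Flush]  L6: P0=S P1=S  mem[L6]=23
19. P0: store L4 := 61  bus=[BusRdX,Flush]  L4: P0=M P1=I  mem[L4]=31
20. P1: load  L4  bus=[BusRd,Flush]  L4: P0=S P1=S  mem[L4]=61
21. P0: store L0 := 15  bus=[BusRdX]  L0: P0=M P1=I  mem[L0]=60
22. P1: load  L5  bus=[-]  L5: P0=I P1=M  mem[L5]=20
23. P0: load  L0  bus=[-]  L0: P0=M P1=I  mem[L0]=60
24. P1: store L4 := 46  bus=[BusRdX]  L4: P0=I P1=M  mem[L4]=61
25. P1: load  L4  bus=[-]  L4: P0=I P1=M  mem[L4]=61
26. P1: store L5 := 91  bus=[-]  L5: P0=I P1=M  mem[L5]=20
27. P1: store L4 := 67  bus=[-]  L4: P0=I P1=M  mem[L4]=61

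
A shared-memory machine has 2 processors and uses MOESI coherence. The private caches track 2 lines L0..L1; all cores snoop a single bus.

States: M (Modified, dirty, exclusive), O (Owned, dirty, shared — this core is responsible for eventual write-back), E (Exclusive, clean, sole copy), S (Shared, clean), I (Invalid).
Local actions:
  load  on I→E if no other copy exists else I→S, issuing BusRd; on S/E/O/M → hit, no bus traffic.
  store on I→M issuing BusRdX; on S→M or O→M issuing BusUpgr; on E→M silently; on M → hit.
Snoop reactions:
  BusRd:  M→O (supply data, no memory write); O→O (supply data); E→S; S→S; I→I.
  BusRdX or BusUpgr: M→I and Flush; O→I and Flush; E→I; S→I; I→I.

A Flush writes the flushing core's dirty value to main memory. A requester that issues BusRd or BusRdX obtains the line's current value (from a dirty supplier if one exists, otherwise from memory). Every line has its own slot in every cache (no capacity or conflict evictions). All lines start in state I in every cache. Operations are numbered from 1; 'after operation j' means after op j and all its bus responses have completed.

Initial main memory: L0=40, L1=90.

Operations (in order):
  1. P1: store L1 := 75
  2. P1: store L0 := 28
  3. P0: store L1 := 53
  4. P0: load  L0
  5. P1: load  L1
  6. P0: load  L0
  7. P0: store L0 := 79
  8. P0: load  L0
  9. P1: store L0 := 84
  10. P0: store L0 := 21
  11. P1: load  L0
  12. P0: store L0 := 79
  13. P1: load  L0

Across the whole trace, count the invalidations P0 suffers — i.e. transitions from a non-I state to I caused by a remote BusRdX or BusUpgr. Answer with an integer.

invalidations = 1

  op1 P1: store L1 := 75 → I/M on L1; bus BusRdX; mem=90
  op2 P1: store L0 := 28 → I/M on L0; bus BusRdX; mem=40
  op3 P0: store L1 := 53 → M/I on L1; bus BusRdX Flush; mem=75
  op4 P0: load  L0 → S/O on L0; bus BusRd; mem=40
  op5 P1: load  L1 → O/S on L1; bus BusRd; mem=75
  op6 P0: load  L0 → S/O on L0; bus (none); mem=40
  op7 P0: store L0 := 79 → M/I on L0; bus BusUpgr Flush; mem=28
  op8 P0: load  L0 → M/I on L0; bus (none); mem=28
  op9 P1: store L0 := 84 → I/M on L0; bus BusRdX Flush; mem=79
  op10 P0: store L0 := 21 → M/I on L0; bus BusRdX Flush; mem=84
  op11 P1: load  L0 → O/S on L0; bus BusRd; mem=84
  op12 P0: store L0 := 79 → M/I on L0; bus BusUpgr; mem=84
  op13 P1: load  L0 → O/S on L0; bus BusRd; mem=84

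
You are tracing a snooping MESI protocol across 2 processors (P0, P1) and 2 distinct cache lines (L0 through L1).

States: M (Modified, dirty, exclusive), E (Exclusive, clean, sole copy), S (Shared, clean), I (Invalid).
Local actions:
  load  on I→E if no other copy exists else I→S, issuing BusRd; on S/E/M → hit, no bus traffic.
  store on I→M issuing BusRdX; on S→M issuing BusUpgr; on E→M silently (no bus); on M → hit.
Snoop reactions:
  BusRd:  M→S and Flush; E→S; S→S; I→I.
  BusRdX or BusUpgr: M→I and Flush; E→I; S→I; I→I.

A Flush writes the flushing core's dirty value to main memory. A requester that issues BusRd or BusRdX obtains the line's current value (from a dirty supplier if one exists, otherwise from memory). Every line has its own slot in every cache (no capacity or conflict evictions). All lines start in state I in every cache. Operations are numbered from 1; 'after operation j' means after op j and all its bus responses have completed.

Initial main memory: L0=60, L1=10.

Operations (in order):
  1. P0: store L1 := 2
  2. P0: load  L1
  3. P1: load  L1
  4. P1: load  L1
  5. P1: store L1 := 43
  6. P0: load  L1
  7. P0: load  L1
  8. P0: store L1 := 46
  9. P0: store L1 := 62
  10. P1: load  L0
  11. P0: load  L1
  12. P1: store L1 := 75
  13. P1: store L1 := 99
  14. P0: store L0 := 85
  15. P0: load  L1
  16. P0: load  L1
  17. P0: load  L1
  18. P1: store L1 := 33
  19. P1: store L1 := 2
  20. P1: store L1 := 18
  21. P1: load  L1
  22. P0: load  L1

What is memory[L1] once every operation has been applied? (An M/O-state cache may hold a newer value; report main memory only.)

  op1 P0: store L1 := 2 → M/I on L1; bus BusRdX; mem=10
  op2 P0: load  L1 → M/I on L1; bus (none); mem=10
  op3 P1: load  L1 → S/S on L1; bus BusRd Flush; mem=2
  op4 P1: load  L1 → S/S on L1; bus (none); mem=2
  op5 P1: store L1 := 43 → I/M on L1; bus BusUpgr; mem=2
  op6 P0: load  L1 → S/S on L1; bus BusRd Flush; mem=43
  op7 P0: load  L1 → S/S on L1; bus (none); mem=43
  op8 P0: store L1 := 46 → M/I on L1; bus BusUpgr; mem=43
  op9 P0: store L1 := 62 → M/I on L1; bus (none); mem=43
  op10 P1: load  L0 → I/E on L0; bus BusRd; mem=60
  op11 P0: load  L1 → M/I on L1; bus (none); mem=43
  op12 P1: store L1 := 75 → I/M on L1; bus BusRdX Flush; mem=62
  op13 P1: store L1 := 99 → I/M on L1; bus (none); mem=62
  op14 P0: store L0 := 85 → M/I on L0; bus BusRdX; mem=60
  op15 P0: load  L1 → S/S on L1; bus BusRd Flush; mem=99
  op16 P0: load  L1 → S/S on L1; bus (none); mem=99
  op17 P0: load  L1 → S/S on L1; bus (none); mem=99
  op18 P1: store L1 := 33 → I/M on L1; bus BusUpgr; mem=99
  op19 P1: store L1 := 2 → I/M on L1; bus (none); mem=99
  op20 P1: store L1 := 18 → I/M on L1; bus (none); mem=99
  op21 P1: load  L1 → I/M on L1; bus (none); mem=99
  op22 P0: load  L1 → S/S on L1; bus BusRd Flush; mem=18

memory[L1] = 18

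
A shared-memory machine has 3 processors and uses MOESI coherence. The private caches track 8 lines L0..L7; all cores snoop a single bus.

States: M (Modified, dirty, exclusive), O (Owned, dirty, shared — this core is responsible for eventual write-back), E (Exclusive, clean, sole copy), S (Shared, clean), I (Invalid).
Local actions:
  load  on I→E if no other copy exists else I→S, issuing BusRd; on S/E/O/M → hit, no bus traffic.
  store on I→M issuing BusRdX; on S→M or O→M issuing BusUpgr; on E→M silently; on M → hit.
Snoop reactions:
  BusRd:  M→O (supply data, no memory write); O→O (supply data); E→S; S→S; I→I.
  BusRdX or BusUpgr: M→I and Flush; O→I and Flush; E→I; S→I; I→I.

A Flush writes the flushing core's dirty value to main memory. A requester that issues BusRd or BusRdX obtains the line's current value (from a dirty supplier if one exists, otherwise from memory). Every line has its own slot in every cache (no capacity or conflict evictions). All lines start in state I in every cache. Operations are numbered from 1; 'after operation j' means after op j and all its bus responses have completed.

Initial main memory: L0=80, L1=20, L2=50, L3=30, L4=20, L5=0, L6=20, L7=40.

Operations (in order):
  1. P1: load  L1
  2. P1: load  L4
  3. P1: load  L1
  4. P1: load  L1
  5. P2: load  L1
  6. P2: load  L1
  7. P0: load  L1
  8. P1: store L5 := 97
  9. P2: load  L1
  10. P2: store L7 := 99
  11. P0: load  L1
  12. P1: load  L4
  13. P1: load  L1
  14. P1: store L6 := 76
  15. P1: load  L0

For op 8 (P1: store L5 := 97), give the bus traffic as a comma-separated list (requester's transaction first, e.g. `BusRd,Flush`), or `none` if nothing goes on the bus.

step 1: P1: load  L1  ⟶  IEI  (L1)  txn=BusRd  M[L1]=20
step 2: P1: load  L4  ⟶  IEI  (L4)  txn=BusRd  M[L4]=20
step 3: P1: load  L1  ⟶  IEI  (L1)  txn=∅  M[L1]=20
step 4: P1: load  L1  ⟶  IEI  (L1)  txn=∅  M[L1]=20
step 5: P2: load  L1  ⟶  ISS  (L1)  txn=BusRd  M[L1]=20
step 6: P2: load  L1  ⟶  ISS  (L1)  txn=∅  M[L1]=20
step 7: P0: load  L1  ⟶  SSS  (L1)  txn=BusRd  M[L1]=20
step 8: P1: store L5 := 97  ⟶  IMI  (L5)  txn=BusRdX  M[L5]=0
step 9: P2: load  L1  ⟶  SSS  (L1)  txn=∅  M[L1]=20
step 10: P2: store L7 := 99  ⟶  IIM  (L7)  txn=BusRdX  M[L7]=40
step 11: P0: load  L1  ⟶  SSS  (L1)  txn=∅  M[L1]=20
step 12: P1: load  L4  ⟶  IEI  (L4)  txn=∅  M[L4]=20
step 13: P1: load  L1  ⟶  SSS  (L1)  txn=∅  M[L1]=20
step 14: P1: store L6 := 76  ⟶  IMI  (L6)  txn=BusRdX  M[L6]=20
step 15: P1: load  L0  ⟶  IEI  (L0)  txn=BusRd  M[L0]=80

bus = BusRdX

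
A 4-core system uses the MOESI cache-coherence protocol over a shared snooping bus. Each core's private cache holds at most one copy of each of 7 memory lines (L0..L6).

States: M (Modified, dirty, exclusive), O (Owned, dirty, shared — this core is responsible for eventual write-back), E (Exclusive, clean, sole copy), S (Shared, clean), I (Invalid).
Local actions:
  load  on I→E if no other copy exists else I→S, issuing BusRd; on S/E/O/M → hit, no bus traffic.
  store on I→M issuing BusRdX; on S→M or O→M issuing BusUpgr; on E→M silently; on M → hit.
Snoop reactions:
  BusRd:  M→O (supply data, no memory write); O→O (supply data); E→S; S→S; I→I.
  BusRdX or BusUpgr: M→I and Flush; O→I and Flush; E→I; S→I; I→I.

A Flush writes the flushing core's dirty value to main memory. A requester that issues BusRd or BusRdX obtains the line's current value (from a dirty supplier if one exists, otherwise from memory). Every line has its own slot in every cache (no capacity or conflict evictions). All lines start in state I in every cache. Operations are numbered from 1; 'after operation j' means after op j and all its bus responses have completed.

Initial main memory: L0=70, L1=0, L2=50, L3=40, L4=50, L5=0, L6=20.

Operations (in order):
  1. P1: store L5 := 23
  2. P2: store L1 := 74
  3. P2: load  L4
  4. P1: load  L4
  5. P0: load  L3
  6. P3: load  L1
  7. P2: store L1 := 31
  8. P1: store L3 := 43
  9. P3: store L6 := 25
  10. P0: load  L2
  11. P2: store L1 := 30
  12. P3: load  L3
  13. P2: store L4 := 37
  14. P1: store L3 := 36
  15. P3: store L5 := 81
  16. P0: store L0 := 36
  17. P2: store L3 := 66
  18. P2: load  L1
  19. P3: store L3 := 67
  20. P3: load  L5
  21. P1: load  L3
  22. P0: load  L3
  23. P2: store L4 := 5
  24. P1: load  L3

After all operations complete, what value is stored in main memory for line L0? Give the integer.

  op1 P1: store L5 := 23 → I/M/I/I on L5; bus BusRdX; mem=0
  op2 P2: store L1 := 74 → I/I/M/I on L1; bus BusRdX; mem=0
  op3 P2: load  L4 → I/I/E/I on L4; bus BusRd; mem=50
  op4 P1: load  L4 → I/S/S/I on L4; bus BusRd; mem=50
  op5 P0: load  L3 → E/I/I/I on L3; bus BusRd; mem=40
  op6 P3: load  L1 → I/I/O/S on L1; bus BusRd; mem=0
  op7 P2: store L1 := 31 → I/I/M/I on L1; bus BusUpgr; mem=0
  op8 P1: store L3 := 43 → I/M/I/I on L3; bus BusRdX; mem=40
  op9 P3: store L6 := 25 → I/I/I/M on L6; bus BusRdX; mem=20
  op10 P0: load  L2 → E/I/I/I on L2; bus BusRd; mem=50
  op11 P2: store L1 := 30 → I/I/M/I on L1; bus (none); mem=0
  op12 P3: load  L3 → I/O/I/S on L3; bus BusRd; mem=40
  op13 P2: store L4 := 37 → I/I/M/I on L4; bus BusUpgr; mem=50
  op14 P1: store L3 := 36 → I/M/I/I on L3; bus BusUpgr; mem=40
  op15 P3: store L5 := 81 → I/I/I/M on L5; bus BusRdX Flush; mem=23
  op16 P0: store L0 := 36 → M/I/I/I on L0; bus BusRdX; mem=70
  op17 P2: store L3 := 66 → I/I/M/I on L3; bus BusRdX Flush; mem=36
  op18 P2: load  L1 → I/I/M/I on L1; bus (none); mem=0
  op19 P3: store L3 := 67 → I/I/I/M on L3; bus BusRdX Flush; mem=66
  op20 P3: load  L5 → I/I/I/M on L5; bus (none); mem=23
  op21 P1: load  L3 → I/S/I/O on L3; bus BusRd; mem=66
  op22 P0: load  L3 → S/S/I/O on L3; bus BusRd; mem=66
  op23 P2: store L4 := 5 → I/I/M/I on L4; bus (none); mem=50
  op24 P1: load  L3 → S/S/I/O on L3; bus (none); mem=66

memory[L0] = 70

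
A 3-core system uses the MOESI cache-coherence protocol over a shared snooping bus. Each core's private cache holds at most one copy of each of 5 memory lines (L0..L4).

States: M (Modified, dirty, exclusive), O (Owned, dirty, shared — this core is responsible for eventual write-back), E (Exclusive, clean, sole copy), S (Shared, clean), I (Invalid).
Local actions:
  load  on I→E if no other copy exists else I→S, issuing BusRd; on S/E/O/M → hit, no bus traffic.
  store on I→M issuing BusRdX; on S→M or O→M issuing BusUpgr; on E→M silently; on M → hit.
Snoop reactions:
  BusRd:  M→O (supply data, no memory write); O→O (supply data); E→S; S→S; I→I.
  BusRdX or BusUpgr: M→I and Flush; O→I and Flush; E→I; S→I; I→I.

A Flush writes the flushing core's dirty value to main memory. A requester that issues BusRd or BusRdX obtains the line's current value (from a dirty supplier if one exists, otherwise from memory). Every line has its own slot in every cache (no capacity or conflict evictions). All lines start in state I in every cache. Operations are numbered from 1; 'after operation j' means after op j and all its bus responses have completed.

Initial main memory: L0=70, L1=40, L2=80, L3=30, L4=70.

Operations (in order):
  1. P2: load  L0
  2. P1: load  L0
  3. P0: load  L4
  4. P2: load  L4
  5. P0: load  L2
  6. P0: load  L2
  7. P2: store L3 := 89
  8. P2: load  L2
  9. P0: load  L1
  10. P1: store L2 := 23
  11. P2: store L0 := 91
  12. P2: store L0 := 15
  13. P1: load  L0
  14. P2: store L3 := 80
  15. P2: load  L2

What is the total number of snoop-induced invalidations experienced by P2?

invalidations = 1

  op1 P2: load  L0 → I/I/E on L0; bus BusRd; mem=70
  op2 P1: load  L0 → I/S/S on L0; bus BusRd; mem=70
  op3 P0: load  L4 → E/I/I on L4; bus BusRd; mem=70
  op4 P2: load  L4 → S/I/S on L4; bus BusRd; mem=70
  op5 P0: load  L2 → E/I/I on L2; bus BusRd; mem=80
  op6 P0: load  L2 → E/I/I on L2; bus (none); mem=80
  op7 P2: store L3 := 89 → I/I/M on L3; bus BusRdX; mem=30
  op8 P2: load  L2 → S/I/S on L2; bus BusRd; mem=80
  op9 P0: load  L1 → E/I/I on L1; bus BusRd; mem=40
  op10 P1: store L2 := 23 → I/M/I on L2; bus BusRdX; mem=80
  op11 P2: store L0 := 91 → I/I/M on L0; bus BusUpgr; mem=70
  op12 P2: store L0 := 15 → I/I/M on L0; bus (none); mem=70
  op13 P1: load  L0 → I/S/O on L0; bus BusRd; mem=70
  op14 P2: store L3 := 80 → I/I/M on L3; bus (none); mem=30
  op15 P2: load  L2 → I/O/S on L2; bus BusRd; mem=80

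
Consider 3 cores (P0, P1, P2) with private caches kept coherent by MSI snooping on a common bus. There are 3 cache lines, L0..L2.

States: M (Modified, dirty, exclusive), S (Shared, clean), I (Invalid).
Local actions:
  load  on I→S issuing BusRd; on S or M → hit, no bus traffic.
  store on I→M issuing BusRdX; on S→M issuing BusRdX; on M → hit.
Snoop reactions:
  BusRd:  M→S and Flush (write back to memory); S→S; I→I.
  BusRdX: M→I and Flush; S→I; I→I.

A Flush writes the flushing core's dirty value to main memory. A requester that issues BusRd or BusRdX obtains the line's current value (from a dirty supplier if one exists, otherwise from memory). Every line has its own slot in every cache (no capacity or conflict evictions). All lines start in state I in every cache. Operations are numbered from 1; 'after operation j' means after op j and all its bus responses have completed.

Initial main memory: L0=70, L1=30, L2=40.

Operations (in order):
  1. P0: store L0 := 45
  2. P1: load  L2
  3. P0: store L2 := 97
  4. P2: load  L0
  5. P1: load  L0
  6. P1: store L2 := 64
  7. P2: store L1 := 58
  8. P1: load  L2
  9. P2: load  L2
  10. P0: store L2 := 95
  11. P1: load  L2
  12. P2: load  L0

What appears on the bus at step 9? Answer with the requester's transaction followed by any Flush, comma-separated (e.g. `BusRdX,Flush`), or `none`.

bus = BusRd,Flush

[1] P0: store L0 := 45 | P0:M(45), P1:I, P2:I | bus: BusRdX
[2] P1: load  L2 | P0:I, P1:S(40), P2:I | bus: BusRd
[3] P0: store L2 := 97 | P0:M(97), P1:I, P2:I | bus: BusRdX
[4] P2: load  L0 | P0:S(45), P1:I, P2:S(45) | bus: BusRd,Flush
[5] P1: load  L0 | P0:S(45), P1:S(45), P2:S(45) | bus: BusRd
[6] P1: store L2 := 64 | P0:I, P1:M(64), P2:I | bus: BusRdX,Flush
[7] P2: store L1 := 58 | P0:I, P1:I, P2:M(58) | bus: BusRdX
[8] P1: load  L2 | P0:I, P1:M(64), P2:I | bus: none
[9] P2: load  L2 | P0:I, P1:S(64), P2:S(64) | bus: BusRd,Flush
[10] P0: store L2 := 95 | P0:M(95), P1:I, P2:I | bus: BusRdX
[11] P1: load  L2 | P0:S(95), P1:S(95), P2:I | bus: BusRd,Flush
[12] P2: load  L0 | P0:S(45), P1:S(45), P2:S(45) | bus: none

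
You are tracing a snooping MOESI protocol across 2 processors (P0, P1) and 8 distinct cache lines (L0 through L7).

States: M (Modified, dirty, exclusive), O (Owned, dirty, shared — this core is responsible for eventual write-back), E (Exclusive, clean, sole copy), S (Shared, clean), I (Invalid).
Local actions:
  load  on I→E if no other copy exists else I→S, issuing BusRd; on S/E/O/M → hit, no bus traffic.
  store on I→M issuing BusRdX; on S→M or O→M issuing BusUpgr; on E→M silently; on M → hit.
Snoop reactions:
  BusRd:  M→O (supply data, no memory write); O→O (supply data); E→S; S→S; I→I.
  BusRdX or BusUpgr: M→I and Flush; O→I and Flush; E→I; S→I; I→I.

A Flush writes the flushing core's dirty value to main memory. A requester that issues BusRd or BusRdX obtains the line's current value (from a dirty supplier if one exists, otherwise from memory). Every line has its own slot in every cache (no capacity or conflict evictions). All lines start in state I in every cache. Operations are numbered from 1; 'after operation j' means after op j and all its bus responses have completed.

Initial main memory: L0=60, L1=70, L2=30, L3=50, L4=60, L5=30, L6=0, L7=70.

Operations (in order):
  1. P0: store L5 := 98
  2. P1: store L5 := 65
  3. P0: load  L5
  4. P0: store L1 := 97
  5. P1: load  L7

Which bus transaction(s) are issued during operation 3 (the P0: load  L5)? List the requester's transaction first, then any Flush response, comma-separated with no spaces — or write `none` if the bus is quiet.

[1] P0: store L5 := 98 | P0:M(98), P1:I | bus: BusRdX
[2] P1: store L5 := 65 | P0:I, P1:M(65) | bus: BusRdX,Flush
[3] P0: load  L5 | P0:S(65), P1:O(65) | bus: BusRd
[4] P0: store L1 := 97 | P0:M(97), P1:I | bus: BusRdX
[5] P1: load  L7 | P0:I, P1:E(70) | bus: BusRd

bus = BusRd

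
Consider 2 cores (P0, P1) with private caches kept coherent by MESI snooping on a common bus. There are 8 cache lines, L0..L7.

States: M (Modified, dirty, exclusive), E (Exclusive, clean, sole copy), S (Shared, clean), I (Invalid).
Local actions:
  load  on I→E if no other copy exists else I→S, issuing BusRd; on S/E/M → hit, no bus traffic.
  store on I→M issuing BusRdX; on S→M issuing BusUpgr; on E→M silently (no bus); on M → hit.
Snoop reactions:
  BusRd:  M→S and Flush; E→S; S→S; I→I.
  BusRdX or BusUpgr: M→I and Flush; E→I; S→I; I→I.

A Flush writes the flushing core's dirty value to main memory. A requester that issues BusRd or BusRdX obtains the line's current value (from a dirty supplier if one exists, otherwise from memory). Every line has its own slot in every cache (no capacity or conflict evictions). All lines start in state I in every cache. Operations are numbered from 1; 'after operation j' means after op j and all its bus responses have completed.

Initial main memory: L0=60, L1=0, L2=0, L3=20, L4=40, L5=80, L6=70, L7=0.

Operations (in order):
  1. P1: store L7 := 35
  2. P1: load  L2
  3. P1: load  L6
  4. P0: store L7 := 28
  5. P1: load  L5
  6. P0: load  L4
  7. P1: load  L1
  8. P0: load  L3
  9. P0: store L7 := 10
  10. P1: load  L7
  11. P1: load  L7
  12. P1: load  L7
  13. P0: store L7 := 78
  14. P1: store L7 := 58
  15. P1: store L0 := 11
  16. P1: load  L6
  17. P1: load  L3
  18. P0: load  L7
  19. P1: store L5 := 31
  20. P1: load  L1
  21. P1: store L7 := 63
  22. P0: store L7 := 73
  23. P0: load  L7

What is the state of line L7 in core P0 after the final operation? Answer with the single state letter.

[1] P1: store L7 := 35 | P0:I, P1:M(35) | bus: BusRdX
[2] P1: load  L2 | P0:I, P1:E(0) | bus: BusRd
[3] P1: load  L6 | P0:I, P1:E(70) | bus: BusRd
[4] P0: store L7 := 28 | P0:M(28), P1:I | bus: BusRdX,Flush
[5] P1: load  L5 | P0:I, P1:E(80) | bus: BusRd
[6] P0: load  L4 | P0:E(40), P1:I | bus: BusRd
[7] P1: load  L1 | P0:I, P1:E(0) | bus: BusRd
[8] P0: load  L3 | P0:E(20), P1:I | bus: BusRd
[9] P0: store L7 := 10 | P0:M(10), P1:I | bus: none
[10] P1: load  L7 | P0:S(10), P1:S(10) | bus: BusRd,Flush
[11] P1: load  L7 | P0:S(10), P1:S(10) | bus: none
[12] P1: load  L7 | P0:S(10), P1:S(10) | bus: none
[13] P0: store L7 := 78 | P0:M(78), P1:I | bus: BusUpgr
[14] P1: store L7 := 58 | P0:I, P1:M(58) | bus: BusRdX,Flush
[15] P1: store L0 := 11 | P0:I, P1:M(11) | bus: BusRdX
[16] P1: load  L6 | P0:I, P1:E(70) | bus: none
[17] P1: load  L3 | P0:S(20), P1:S(20) | bus: BusRd
[18] P0: load  L7 | P0:S(58), P1:S(58) | bus: BusRd,Flush
[19] P1: store L5 := 31 | P0:I, P1:M(31) | bus: none
[20] P1: load  L1 | P0:I, P1:E(0) | bus: none
[21] P1: store L7 := 63 | P0:I, P1:M(63) | bus: BusUpgr
[22] P0: store L7 := 73 | P0:M(73), P1:I | bus: BusRdX,Flush
[23] P0: load  L7 | P0:M(73), P1:I | bus: none

state = M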